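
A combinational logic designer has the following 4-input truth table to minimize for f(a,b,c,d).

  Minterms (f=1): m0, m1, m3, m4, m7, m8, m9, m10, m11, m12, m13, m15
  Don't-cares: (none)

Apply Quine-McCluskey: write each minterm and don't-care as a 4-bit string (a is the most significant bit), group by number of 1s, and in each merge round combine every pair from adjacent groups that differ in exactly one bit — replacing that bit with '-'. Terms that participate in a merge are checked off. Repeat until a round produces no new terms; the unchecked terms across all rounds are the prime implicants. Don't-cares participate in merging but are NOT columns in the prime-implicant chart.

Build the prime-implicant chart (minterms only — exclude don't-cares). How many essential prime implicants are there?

Round 0: 0000✓ 0001✓ 0011✓ 0100✓ 0111✓ 1000✓ 1001✓ 1010✓ 1011✓ 1100✓ 1101✓ 1111✓
Round 1: -000✓ -001✓ -011✓ -100✓ -111✓ 0-00✓ 0-11✓ 00-1✓ 000-✓ 1-00✓ 1-01✓ 1-11✓ 10-0✓ 10-1✓ 100-✓ 101-✓ 11-1✓ 110-✓
Round 2: --00 --11 -0-1 -00- 1--1 1-0- 10--
PIs = {--00, --11, -0-1, -00-, 1--1, 1-0-, 10--}
Coverage chart:
  m0: --00,-00-
  m1: -0-1,-00-
  m3: --11,-0-1
  m4: --00 ←essential
  m7: --11 ←essential
  m8: --00,-00-,1-0-,10--
  m9: -0-1,-00-,1--1,1-0-,10--
  m10: 10-- ←essential
  m11: --11,-0-1,1--1,10--
  m12: --00,1-0-
  m13: 1--1,1-0-
  m15: --11,1--1
Essential: --00, --11, 10--

3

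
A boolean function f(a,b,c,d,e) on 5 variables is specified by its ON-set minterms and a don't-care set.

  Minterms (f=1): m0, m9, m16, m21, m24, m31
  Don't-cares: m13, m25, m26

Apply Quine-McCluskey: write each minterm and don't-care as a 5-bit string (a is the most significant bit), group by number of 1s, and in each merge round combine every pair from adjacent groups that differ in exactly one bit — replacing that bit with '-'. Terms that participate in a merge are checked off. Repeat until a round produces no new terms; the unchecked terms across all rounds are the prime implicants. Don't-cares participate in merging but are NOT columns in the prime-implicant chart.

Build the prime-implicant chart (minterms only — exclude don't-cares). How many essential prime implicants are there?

3

size-2^0 implicants → 00000(✓)  01001(✓)  01101(✓)  10000(✓)  10101  11000(✓)  11001(✓)  11010(✓)  11111
size-2^1 implicants → -0000  -1001  01-01  1-000  110-0  1100-
Unchecked terms (primes): -0000, -1001, 01-01, 1-000, 10101, 110-0, 1100-, 11111
Minterm coverage:
  m0 ⊆ -0000 [E]
  m9 ⊆ -1001,01-01
  m16 ⊆ -0000,1-000
  m21 ⊆ 10101 [E]
  m24 ⊆ 1-000,110-0,1100-
  m31 ⊆ 11111 [E]
E = {-0000, 10101, 11111}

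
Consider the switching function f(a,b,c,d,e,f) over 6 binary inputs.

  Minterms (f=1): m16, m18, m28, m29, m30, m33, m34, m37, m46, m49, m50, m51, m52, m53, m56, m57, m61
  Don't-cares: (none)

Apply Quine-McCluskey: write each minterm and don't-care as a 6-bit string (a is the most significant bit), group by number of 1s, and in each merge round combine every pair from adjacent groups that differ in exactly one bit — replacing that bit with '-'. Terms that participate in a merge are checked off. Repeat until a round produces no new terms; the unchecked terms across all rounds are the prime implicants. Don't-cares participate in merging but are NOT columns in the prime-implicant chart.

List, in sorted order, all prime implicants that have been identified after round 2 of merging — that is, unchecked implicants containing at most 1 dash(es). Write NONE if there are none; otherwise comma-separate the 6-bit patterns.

-10010, -11101, 0100-0, 0111-0, 01110-, 1-0010, 101110, 1100-1, 11001-, 11010-, 11100-

Round 0: 010000✓ 010010✓ 011100✓ 011101✓ 011110✓ 100001✓ 100010✓ 100101✓ 101110 110001✓ 110010✓ 110011✓ 110100✓ 110101✓ 111000✓ 111001✓ 111101✓
Round 1: -10010 -11101 0100-0 0111-0 01110- 1-0001✓ 1-0010 1-0101✓ 100-01✓ 11-001✓ 11-101✓ 110-01✓ 1100-1 11001- 11010- 111-01✓ 11100-
Round 2: 1-0-01 11--01
PIs = {-10010, -11101, 0100-0, 0111-0, 01110-, 1-0-01, 1-0010, 101110, 11--01, 1100-1, 11001-, 11010-, 11100-}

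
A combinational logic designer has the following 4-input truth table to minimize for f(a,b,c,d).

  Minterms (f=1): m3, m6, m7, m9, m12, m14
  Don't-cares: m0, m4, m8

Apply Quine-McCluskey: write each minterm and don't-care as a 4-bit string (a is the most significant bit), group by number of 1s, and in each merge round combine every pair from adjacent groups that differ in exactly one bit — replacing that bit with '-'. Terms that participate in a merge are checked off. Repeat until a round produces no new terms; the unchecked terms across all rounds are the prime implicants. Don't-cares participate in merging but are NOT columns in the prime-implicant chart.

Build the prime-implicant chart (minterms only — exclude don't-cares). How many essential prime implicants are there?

size-2^0 implicants → 0000(✓)  0011(✓)  0100(✓)  0110(✓)  0111(✓)  1000(✓)  1001(✓)  1100(✓)  1110(✓)
size-2^1 implicants → -000(✓)  -100(✓)  -110(✓)  0-00(✓)  0-11  01-0(✓)  011-  1-00(✓)  100-  11-0(✓)
size-2^2 implicants → --00  -1-0
Unchecked terms (primes): --00, -1-0, 0-11, 011-, 100-
Minterm coverage:
  m3 ⊆ 0-11 [E]
  m6 ⊆ -1-0,011-
  m7 ⊆ 0-11,011-
  m9 ⊆ 100- [E]
  m12 ⊆ --00,-1-0
  m14 ⊆ -1-0 [E]
E = {-1-0, 0-11, 100-}

3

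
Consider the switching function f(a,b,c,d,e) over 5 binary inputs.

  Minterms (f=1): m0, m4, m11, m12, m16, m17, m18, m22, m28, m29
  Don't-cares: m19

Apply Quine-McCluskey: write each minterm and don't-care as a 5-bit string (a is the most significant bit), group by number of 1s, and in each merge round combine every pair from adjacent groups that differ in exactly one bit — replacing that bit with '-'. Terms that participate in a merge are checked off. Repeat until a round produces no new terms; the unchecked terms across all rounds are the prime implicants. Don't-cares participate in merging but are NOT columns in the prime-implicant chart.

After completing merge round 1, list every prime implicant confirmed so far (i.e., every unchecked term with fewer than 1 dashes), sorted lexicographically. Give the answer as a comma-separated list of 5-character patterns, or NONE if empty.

[col 0] 00000*, 00100*, 01011, 01100*, 10000*, 10001*, 10010*, 10011*, 10110*, 11100*, 11101*
[col 1] -0000, -1100, 0-100, 00-00, 10-10, 100-0*, 100-1*, 1000-*, 1001-*, 1110-
[col 2] 100--
Prime implicants: -0000, -1100, 0-100, 00-00, 01011, 10-10, 100--, 1110-

01011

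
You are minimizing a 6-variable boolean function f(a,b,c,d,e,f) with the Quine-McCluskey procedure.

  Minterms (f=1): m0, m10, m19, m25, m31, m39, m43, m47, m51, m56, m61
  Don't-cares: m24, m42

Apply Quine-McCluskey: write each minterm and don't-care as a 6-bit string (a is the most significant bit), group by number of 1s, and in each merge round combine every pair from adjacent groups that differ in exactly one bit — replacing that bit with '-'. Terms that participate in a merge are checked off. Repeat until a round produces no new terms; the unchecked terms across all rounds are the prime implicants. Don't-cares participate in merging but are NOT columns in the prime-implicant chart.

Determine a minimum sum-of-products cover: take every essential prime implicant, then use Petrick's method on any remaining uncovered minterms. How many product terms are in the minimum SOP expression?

9

Round 0: 000000 001010✓ 010011✓ 011000✓ 011001✓ 011111 100111✓ 101010✓ 101011✓ 101111✓ 110011✓ 111000✓ 111101
Round 1: -01010 -10011 -11000 01100- 10-111 101-11 10101-
PIs = {-01010, -10011, -11000, 000000, 01100-, 011111, 10-111, 101-11, 10101-, 111101}
Coverage chart:
  m0: 000000 ←essential
  m10: -01010 ←essential
  m19: -10011 ←essential
  m25: 01100- ←essential
  m31: 011111 ←essential
  m39: 10-111 ←essential
  m43: 101-11,10101-
  m47: 10-111,101-11
  m51: -10011 ←essential
  m56: -11000 ←essential
  m61: 111101 ←essential
Essential: -01010, -10011, -11000, 000000, 01100-, 011111, 10-111, 111101
Petrick residual → 101-11
Min cover (9 terms): b'cd'ef' + bc'd'ef + bcd'e'f' + a'b'c'd'e'f' + a'bcd'e' + a'bcdef + ab'def + ab'cef + abcde'f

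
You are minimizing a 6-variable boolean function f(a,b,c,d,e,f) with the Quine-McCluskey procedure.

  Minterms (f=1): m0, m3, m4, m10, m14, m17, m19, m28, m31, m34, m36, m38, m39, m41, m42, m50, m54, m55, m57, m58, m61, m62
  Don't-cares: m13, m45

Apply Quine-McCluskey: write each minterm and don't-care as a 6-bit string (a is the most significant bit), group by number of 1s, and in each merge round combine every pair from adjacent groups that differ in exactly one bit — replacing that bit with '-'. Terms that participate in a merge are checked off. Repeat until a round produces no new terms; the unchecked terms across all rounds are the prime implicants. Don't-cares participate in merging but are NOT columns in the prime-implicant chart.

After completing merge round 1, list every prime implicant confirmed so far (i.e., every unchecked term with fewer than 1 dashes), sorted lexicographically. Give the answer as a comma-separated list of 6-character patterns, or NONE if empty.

011100, 011111

Round 0: 000000✓ 000011✓ 000100✓ 001010✓ 001101✓ 001110✓ 010001✓ 010011✓ 011100 011111 100010✓ 100100✓ 100110✓ 100111✓ 101001✓ 101010✓ 101101✓ 110010✓ 110110✓ 110111✓ 111001✓ 111010✓ 111101✓ 111110✓
Round 1: -00100 -01010 -01101 0-0011 000-00 001-10 0100-1 1-0010✓ 1-0110✓ 1-0111✓ 1-1001✓ 1-1010✓ 1-1101✓ 10-010✓ 100-10✓ 1001-0 10011-✓ 101-01✓ 11-010✓ 11-110✓ 110-10✓ 11011-✓ 111-01✓ 111-10✓
Round 2: 1--010 1-0-10 1-011- 1-1-01 11--10
PIs = {-00100, -01010, -01101, 0-0011, 000-00, 001-10, 0100-1, 011100, 011111, 1--010, 1-0-10, 1-011-, 1-1-01, 1001-0, 11--10}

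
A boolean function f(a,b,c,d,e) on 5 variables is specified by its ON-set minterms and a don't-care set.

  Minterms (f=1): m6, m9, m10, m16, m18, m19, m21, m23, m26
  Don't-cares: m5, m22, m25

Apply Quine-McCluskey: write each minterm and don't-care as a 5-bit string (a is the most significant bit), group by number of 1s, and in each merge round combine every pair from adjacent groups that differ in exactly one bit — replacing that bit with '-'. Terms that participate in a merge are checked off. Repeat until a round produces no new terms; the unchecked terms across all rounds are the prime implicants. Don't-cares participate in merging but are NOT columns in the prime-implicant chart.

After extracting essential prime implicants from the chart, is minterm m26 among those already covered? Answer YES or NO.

size-2^0 implicants → 00101(✓)  00110(✓)  01001(✓)  01010(✓)  10000(✓)  10010(✓)  10011(✓)  10101(✓)  10110(✓)  10111(✓)  11001(✓)  11010(✓)
size-2^1 implicants → -0101  -0110  -1001  -1010  1-010  10-10(✓)  10-11(✓)  100-0  1001-(✓)  101-1  1011-(✓)
size-2^2 implicants → 10-1-
Unchecked terms (primes): -0101, -0110, -1001, -1010, 1-010, 10-1-, 100-0, 101-1
Minterm coverage:
  m6 ⊆ -0110 [E]
  m9 ⊆ -1001 [E]
  m10 ⊆ -1010 [E]
  m16 ⊆ 100-0 [E]
  m18 ⊆ 1-010,10-1-,100-0
  m19 ⊆ 10-1- [E]
  m21 ⊆ -0101,101-1
  m23 ⊆ 10-1-,101-1
  m26 ⊆ -1010,1-010
E = {-0110, -1001, -1010, 10-1-, 100-0}

YES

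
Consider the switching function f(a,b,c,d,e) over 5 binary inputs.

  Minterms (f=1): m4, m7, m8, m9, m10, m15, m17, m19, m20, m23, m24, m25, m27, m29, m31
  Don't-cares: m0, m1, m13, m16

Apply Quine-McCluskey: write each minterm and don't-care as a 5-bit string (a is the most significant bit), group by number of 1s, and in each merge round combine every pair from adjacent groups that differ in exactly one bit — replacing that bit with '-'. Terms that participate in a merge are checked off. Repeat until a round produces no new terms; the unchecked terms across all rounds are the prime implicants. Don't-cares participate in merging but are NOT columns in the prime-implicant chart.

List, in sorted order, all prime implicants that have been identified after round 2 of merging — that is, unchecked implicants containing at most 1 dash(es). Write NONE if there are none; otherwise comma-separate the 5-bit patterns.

010-0

Round 0: 00000✓ 00001✓ 00100✓ 00111✓ 01000✓ 01001✓ 01010✓ 01101✓ 01111✓ 10000✓ 10001✓ 10011✓ 10100✓ 10111✓ 11000✓ 11001✓ 11011✓ 11101✓ 11111✓
Round 1: -0000✓ -0001✓ -0100✓ -0111✓ -1000✓ -1001✓ -1101✓ -1111✓ 0-000✓ 0-001✓ 0-111✓ 00-00✓ 0000-✓ 01-01✓ 010-0 0100-✓ 011-1✓ 1-000✓ 1-001✓ 1-011✓ 1-111✓ 10-00✓ 10-11✓ 100-1✓ 1000-✓ 11-01✓ 11-11✓ 110-1✓ 1100-✓ 111-1✓
Round 2: --000✓ --001✓ --111 -0-00 -000-✓ -1-01 -100-✓ -11-1 0-00-✓ 1--11 1-0-1 1-00-✓ 11--1
Round 3: --00-
PIs = {--00-, --111, -0-00, -1-01, -11-1, 010-0, 1--11, 1-0-1, 11--1}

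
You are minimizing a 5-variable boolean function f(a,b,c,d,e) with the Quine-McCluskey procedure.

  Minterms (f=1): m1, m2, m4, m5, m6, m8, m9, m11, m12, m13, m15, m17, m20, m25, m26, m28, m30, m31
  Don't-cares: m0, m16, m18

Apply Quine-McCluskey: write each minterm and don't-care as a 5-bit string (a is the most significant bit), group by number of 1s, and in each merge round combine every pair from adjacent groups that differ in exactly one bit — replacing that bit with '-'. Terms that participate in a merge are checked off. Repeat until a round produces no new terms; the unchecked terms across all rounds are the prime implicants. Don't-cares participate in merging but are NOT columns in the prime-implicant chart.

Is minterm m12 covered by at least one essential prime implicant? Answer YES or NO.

Round 0: 00000✓ 00001✓ 00010✓ 00100✓ 00101✓ 00110✓ 01000✓ 01001✓ 01011✓ 01100✓ 01101✓ 01111✓ 10000✓ 10001✓ 10010✓ 10100✓ 11001✓ 11010✓ 11100✓ 11110✓ 11111✓
Round 1: -0000✓ -0001✓ -0010✓ -0100✓ -1001✓ -1100✓ -1111 0-000✓ 0-001✓ 0-100✓ 0-101✓ 00-00✓ 00-01✓ 00-10✓ 000-0✓ 0000-✓ 001-0✓ 0010-✓ 01-00✓ 01-01✓ 01-11✓ 010-1✓ 0100-✓ 011-1✓ 0110-✓ 1-001✓ 1-010 1-100✓ 10-00✓ 100-0✓ 1000-✓ 11-10 111-0 1111-
Round 2: --001 --100 -0-00 -00-0 -000- 0--00✓ 0--01✓ 0-00-✓ 0-10-✓ 00--0 00-0-✓ 01--1 01-0-✓
Round 3: 0--0-
PIs = {--001, --100, -0-00, -00-0, -000-, -1111, 0--0-, 00--0, 01--1, 1-010, 11-10, 111-0, 1111-}
Coverage chart:
  m1: --001,-000-,0--0-
  m2: -00-0,00--0
  m4: --100,-0-00,0--0-,00--0
  m5: 0--0- ←essential
  m6: 00--0 ←essential
  m8: 0--0- ←essential
  m9: --001,0--0-,01--1
  m11: 01--1 ←essential
  m12: --100,0--0-
  m13: 0--0-,01--1
  m15: -1111,01--1
  m17: --001,-000-
  m20: --100,-0-00
  m25: --001 ←essential
  m26: 1-010,11-10
  m28: --100,111-0
  m30: 11-10,111-0,1111-
  m31: -1111,1111-
Essential: --001, 0--0-, 00--0, 01--1

YES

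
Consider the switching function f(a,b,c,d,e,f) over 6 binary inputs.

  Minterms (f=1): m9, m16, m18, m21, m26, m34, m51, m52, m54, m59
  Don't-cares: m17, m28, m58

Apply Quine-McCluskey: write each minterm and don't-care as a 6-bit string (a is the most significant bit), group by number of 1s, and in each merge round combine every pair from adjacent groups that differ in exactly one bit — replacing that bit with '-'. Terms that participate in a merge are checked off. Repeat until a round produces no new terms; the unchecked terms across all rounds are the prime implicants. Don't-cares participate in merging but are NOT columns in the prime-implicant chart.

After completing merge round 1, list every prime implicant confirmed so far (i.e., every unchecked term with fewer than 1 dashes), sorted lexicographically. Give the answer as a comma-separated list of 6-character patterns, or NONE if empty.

001001, 011100, 100010

size-2^0 implicants → 001001  010000(✓)  010001(✓)  010010(✓)  010101(✓)  011010(✓)  011100  100010  110011(✓)  110100(✓)  110110(✓)  111010(✓)  111011(✓)
size-2^1 implicants → -11010  01-010  010-01  0100-0  01000-  11-011  1101-0  11101-
Unchecked terms (primes): -11010, 001001, 01-010, 010-01, 0100-0, 01000-, 011100, 100010, 11-011, 1101-0, 11101-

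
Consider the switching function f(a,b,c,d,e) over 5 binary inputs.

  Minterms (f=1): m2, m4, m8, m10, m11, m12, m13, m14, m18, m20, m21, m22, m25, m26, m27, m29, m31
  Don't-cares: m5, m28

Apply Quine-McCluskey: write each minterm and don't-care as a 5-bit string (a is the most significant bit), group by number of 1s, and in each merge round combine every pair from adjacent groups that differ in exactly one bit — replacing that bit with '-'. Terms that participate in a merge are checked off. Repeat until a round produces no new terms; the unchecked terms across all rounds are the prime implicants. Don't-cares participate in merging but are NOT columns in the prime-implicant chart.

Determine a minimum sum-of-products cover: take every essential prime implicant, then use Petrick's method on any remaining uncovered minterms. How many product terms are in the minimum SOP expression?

6

[col 0] 00010*, 00100*, 00101*, 01000*, 01010*, 01011*, 01100*, 01101*, 01110*, 10010*, 10100*, 10101*, 10110*, 11001*, 11010*, 11011*, 11100*, 11101*, 11111*
[col 1] -0010*, -0100*, -0101*, -1010*, -1011*, -1100*, -1101*, 0-010*, 0-100*, 0-101*, 0010-*, 01-00*, 01-10*, 010-0*, 0101-*, 011-0*, 0110-*, 1-010*, 1-100*, 1-101*, 10-10, 101-0, 1010-*, 11-01*, 11-11*, 110-1*, 1101-*, 111-1*, 1110-*
[col 2] --010, --100*, --101*, -010-*, -101-, -110-*, 0-10-*, 01--0, 1-10-*, 11--1
[col 3] --10-
Prime implicants: --010, --10-, -101-, 01--0, 10-10, 101-0, 11--1
PI chart (minterm → PIs covering it):
  2 | --010  (sole → essential)
  4 | --10-  (sole → essential)
  8 | 01--0  (sole → essential)
  10 | --010,-101-,01--0
  11 | -101-  (sole → essential)
  12 | --10-,01--0
  13 | --10-  (sole → essential)
  14 | 01--0  (sole → essential)
  18 | --010,10-10
  20 | --10-,101-0
  21 | --10-  (sole → essential)
  22 | 10-10,101-0
  25 | 11--1  (sole → essential)
  26 | --010,-101-
  27 | -101-,11--1
  29 | --10-,11--1
  31 | 11--1  (sole → essential)
Essential prime implicants: --010, --10-, -101-, 01--0, 11--1
Petrick residual → 10-10
Minimum SOP uses 6 PIs: c'de' + cd' + bc'd + a'be' + ab'de' + abe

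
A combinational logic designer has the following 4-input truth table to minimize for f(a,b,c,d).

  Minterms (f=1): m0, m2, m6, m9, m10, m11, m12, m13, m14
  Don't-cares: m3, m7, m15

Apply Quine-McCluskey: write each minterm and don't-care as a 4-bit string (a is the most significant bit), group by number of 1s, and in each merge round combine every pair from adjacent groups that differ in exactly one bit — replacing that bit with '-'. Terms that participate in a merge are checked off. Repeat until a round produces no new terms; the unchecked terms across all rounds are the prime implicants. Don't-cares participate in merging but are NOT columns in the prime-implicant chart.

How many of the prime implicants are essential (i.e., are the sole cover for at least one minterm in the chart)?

size-2^0 implicants → 0000(✓)  0010(✓)  0011(✓)  0110(✓)  0111(✓)  1001(✓)  1010(✓)  1011(✓)  1100(✓)  1101(✓)  1110(✓)  1111(✓)
size-2^1 implicants → -010(✓)  -011(✓)  -110(✓)  -111(✓)  0-10(✓)  0-11(✓)  00-0  001-(✓)  011-(✓)  1-01(✓)  1-10(✓)  1-11(✓)  10-1(✓)  101-(✓)  11-0(✓)  11-1(✓)  110-(✓)  111-(✓)
size-2^2 implicants → --10(✓)  --11(✓)  -01-(✓)  -11-(✓)  0-1-(✓)  1--1  1-1-(✓)  11--
size-2^3 implicants → --1-
Unchecked terms (primes): --1-, 00-0, 1--1, 11--
Minterm coverage:
  m0 ⊆ 00-0 [E]
  m2 ⊆ --1-,00-0
  m6 ⊆ --1- [E]
  m9 ⊆ 1--1 [E]
  m10 ⊆ --1- [E]
  m11 ⊆ --1-,1--1
  m12 ⊆ 11-- [E]
  m13 ⊆ 1--1,11--
  m14 ⊆ --1-,11--
E = {--1-, 00-0, 1--1, 11--}

4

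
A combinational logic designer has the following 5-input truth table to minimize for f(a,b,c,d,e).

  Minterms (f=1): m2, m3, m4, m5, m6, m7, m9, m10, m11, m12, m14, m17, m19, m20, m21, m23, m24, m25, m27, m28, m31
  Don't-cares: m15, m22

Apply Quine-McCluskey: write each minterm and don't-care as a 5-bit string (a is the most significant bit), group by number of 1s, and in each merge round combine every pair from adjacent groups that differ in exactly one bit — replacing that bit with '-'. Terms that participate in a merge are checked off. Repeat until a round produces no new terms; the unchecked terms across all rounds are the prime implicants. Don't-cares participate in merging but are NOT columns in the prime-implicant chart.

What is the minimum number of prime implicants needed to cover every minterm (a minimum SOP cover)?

7

Round 0: 00010✓ 00011✓ 00100✓ 00101✓ 00110✓ 00111✓ 01001✓ 01010✓ 01011✓ 01100✓ 01110✓ 01111✓ 10001✓ 10011✓ 10100✓ 10101✓ 10110✓ 10111✓ 11000✓ 11001✓ 11011✓ 11100✓ 11111✓
Round 1: -0011✓ -0100✓ -0101✓ -0110✓ -0111✓ -1001✓ -1011✓ -1100✓ -1111✓ 0-010✓ 0-011✓ 0-100✓ 0-110✓ 0-111✓ 00-10✓ 00-11✓ 0001-✓ 001-0✓ 001-1✓ 0010-✓ 0011-✓ 01-10✓ 01-11✓ 010-1✓ 0101-✓ 011-0✓ 0111-✓ 1-001✓ 1-011✓ 1-100✓ 1-111✓ 10-01✓ 10-11✓ 100-1✓ 101-0✓ 101-1✓ 1010-✓ 1011-✓ 11-00 11-11✓ 110-1✓ 1100-
Round 2: --011✓ --100 --111✓ -0-11✓ -01-0✓ -01-1✓ -010-✓ -011-✓ -1-11✓ -10-1 0--10✓ 0--11✓ 0-01-✓ 0-1-0 0-11-✓ 00-1-✓ 001--✓ 01-1-✓ 1--11✓ 1-0-1 10--1 101--✓
Round 3: ---11 -01-- 0--1-
PIs = {---11, --100, -01--, -10-1, 0--1-, 0-1-0, 1-0-1, 10--1, 11-00, 1100-}
Coverage chart:
  m2: 0--1- ←essential
  m3: ---11,0--1-
  m4: --100,-01--,0-1-0
  m5: -01-- ←essential
  m6: -01--,0--1-,0-1-0
  m7: ---11,-01--,0--1-
  m9: -10-1 ←essential
  m10: 0--1- ←essential
  m11: ---11,-10-1,0--1-
  m12: --100,0-1-0
  m14: 0--1-,0-1-0
  m17: 1-0-1,10--1
  m19: ---11,1-0-1,10--1
  m20: --100,-01--
  m21: -01--,10--1
  m23: ---11,-01--,10--1
  m24: 11-00,1100-
  m25: -10-1,1-0-1,1100-
  m27: ---11,-10-1,1-0-1
  m28: --100,11-00
  m31: ---11 ←essential
Essential: ---11, -01--, -10-1, 0--1-
Petrick residual → --100, 1-0-1, 11-00
Min cover (7 terms): de + cd'e' + b'c + bc'e + a'd + ac'e + abd'e'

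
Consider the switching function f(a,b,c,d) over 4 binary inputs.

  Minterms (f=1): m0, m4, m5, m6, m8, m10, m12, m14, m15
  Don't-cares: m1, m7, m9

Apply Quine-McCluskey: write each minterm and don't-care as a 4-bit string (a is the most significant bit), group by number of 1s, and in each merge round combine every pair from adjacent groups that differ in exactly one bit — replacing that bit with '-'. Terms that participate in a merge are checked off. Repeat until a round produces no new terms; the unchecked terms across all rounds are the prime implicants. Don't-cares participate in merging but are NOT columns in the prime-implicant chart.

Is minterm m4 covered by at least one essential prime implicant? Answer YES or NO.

NO

[col 0] 0000*, 0001*, 0100*, 0101*, 0110*, 0111*, 1000*, 1001*, 1010*, 1100*, 1110*, 1111*
[col 1] -000*, -001*, -100*, -110*, -111*, 0-00*, 0-01*, 000-*, 01-0*, 01-1*, 010-*, 011-*, 1-00*, 1-10*, 10-0*, 100-*, 11-0*, 111-*
[col 2] --00, -00-, -1-0, -11-, 0-0-, 01--, 1--0
Prime implicants: --00, -00-, -1-0, -11-, 0-0-, 01--, 1--0
PI chart (minterm → PIs covering it):
  0 | --00,-00-,0-0-
  4 | --00,-1-0,0-0-,01--
  5 | 0-0-,01--
  6 | -1-0,-11-,01--
  8 | --00,-00-,1--0
  10 | 1--0  (sole → essential)
  12 | --00,-1-0,1--0
  14 | -1-0,-11-,1--0
  15 | -11-  (sole → essential)
Essential prime implicants: -11-, 1--0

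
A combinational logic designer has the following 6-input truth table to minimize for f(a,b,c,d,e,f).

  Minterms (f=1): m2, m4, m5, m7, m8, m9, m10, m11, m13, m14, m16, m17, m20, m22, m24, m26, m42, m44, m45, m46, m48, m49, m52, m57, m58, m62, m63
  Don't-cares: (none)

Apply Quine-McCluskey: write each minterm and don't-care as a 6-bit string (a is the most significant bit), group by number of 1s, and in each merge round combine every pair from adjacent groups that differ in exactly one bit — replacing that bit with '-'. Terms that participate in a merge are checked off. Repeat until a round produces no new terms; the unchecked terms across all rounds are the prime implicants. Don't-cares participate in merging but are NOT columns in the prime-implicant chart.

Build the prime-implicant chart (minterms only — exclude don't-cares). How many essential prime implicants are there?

9

Round 0: 000010✓ 000100✓ 000101✓ 000111✓ 001000✓ 001001✓ 001010✓ 001011✓ 001101✓ 001110✓ 010000✓ 010001✓ 010100✓ 010110✓ 011000✓ 011010✓ 101010✓ 101100✓ 101101✓ 101110✓ 110000✓ 110001✓ 110100✓ 111001✓ 111010✓ 111110✓ 111111✓
Round 1: -01010✓ -01101 -01110✓ -10000✓ -10001✓ -10100✓ -11010✓ 0-0100 0-1000✓ 0-1010✓ 00-010 00-101 0001-1 00010- 001-01 001-10✓ 0010-0✓ 0010-1✓ 00100-✓ 00101-✓ 01-000 010-00✓ 01000-✓ 0101-0 0110-0✓ 1-1010✓ 1-1110✓ 101-10✓ 1011-0 10110- 11-001 110-00✓ 11000-✓ 111-10✓ 11111-
Round 2: --1010 -01-10 -10-00 -1000- 0-10-0 0010-- 1-1-10
PIs = {--1010, -01-10, -01101, -10-00, -1000-, 0-0100, 0-10-0, 00-010, 00-101, 0001-1, 00010-, 001-01, 0010--, 01-000, 0101-0, 1-1-10, 1011-0, 10110-, 11-001, 11111-}
Coverage chart:
  m2: 00-010 ←essential
  m4: 0-0100,00010-
  m5: 00-101,0001-1,00010-
  m7: 0001-1 ←essential
  m8: 0-10-0,0010--
  m9: 001-01,0010--
  m10: --1010,-01-10,0-10-0,00-010,0010--
  m11: 0010-- ←essential
  m13: -01101,00-101,001-01
  m14: -01-10 ←essential
  m16: -10-00,-1000-,01-000
  m17: -1000- ←essential
  m20: -10-00,0-0100,0101-0
  m22: 0101-0 ←essential
  m24: 0-10-0,01-000
  m26: --1010,0-10-0
  m42: --1010,-01-10,1-1-10
  m44: 1011-0,10110-
  m45: -01101,10110-
  m46: -01-10,1-1-10,1011-0
  m48: -10-00,-1000-
  m49: -1000-,11-001
  m52: -10-00 ←essential
  m57: 11-001 ←essential
  m58: --1010,1-1-10
  m62: 1-1-10,11111-
  m63: 11111- ←essential
Essential: -01-10, -10-00, -1000-, 00-010, 0001-1, 0010--, 0101-0, 11-001, 11111-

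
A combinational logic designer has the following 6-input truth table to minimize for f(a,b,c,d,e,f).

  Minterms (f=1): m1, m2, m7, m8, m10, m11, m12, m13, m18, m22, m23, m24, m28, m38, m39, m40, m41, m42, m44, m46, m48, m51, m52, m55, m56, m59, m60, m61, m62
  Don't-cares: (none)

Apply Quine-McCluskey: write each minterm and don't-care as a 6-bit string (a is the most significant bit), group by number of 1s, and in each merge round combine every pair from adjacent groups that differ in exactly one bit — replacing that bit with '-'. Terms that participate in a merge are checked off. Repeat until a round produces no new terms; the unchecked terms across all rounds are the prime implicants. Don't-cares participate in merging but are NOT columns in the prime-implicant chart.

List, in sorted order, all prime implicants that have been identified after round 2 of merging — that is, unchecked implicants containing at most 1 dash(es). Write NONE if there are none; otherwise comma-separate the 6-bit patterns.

0-0010, 00-010, 000001, 00101-, 00110-, 010-10, 01011-, 10-110, 10011-, 10100-, 11-011, 110-11, 11110-

size-2^0 implicants → 000001  000010(✓)  000111(✓)  001000(✓)  001010(✓)  001011(✓)  001100(✓)  001101(✓)  010010(✓)  010110(✓)  010111(✓)  011000(✓)  011100(✓)  100110(✓)  100111(✓)  101000(✓)  101001(✓)  101010(✓)  101100(✓)  101110(✓)  110000(✓)  110011(✓)  110100(✓)  110111(✓)  111000(✓)  111011(✓)  111100(✓)  111101(✓)  111110(✓)
size-2^1 implicants → -00111(✓)  -01000(✓)  -01010(✓)  -01100(✓)  -10111(✓)  -11000(✓)  -11100(✓)  0-0010  0-0111(✓)  0-1000(✓)  0-1100(✓)  00-010  001-00(✓)  0010-0(✓)  00101-  00110-  010-10  01011-  011-00(✓)  1-0111(✓)  1-1000(✓)  1-1100(✓)  1-1110(✓)  10-110  10011-  101-00(✓)  101-10(✓)  1010-0(✓)  10100-  1011-0(✓)  11-000(✓)  11-011  11-100(✓)  110-00(✓)  110-11  111-00(✓)  1111-0(✓)  11110-
size-2^2 implicants → --0111  --1000(✓)  --1100(✓)  -01-00(✓)  -010-0  -11-00(✓)  0-1-00(✓)  1-1-00(✓)  1-11-0  101--0  11--00
size-2^3 implicants → --1-00
Unchecked terms (primes): --0111, --1-00, -010-0, 0-0010, 00-010, 000001, 00101-, 00110-, 010-10, 01011-, 1-11-0, 10-110, 10011-, 101--0, 10100-, 11--00, 11-011, 110-11, 11110-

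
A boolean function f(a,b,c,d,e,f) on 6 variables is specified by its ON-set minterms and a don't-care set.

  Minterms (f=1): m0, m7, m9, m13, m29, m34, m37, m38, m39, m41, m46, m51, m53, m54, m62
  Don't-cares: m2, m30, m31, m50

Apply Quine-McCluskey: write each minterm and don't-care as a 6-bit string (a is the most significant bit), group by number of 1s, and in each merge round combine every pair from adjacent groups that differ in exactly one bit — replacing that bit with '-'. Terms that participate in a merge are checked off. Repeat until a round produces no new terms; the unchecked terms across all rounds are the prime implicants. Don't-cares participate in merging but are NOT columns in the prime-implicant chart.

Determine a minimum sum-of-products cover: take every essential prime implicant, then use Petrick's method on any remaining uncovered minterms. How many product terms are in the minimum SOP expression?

Round 0: 000000✓ 000010✓ 000111✓ 001001✓ 001101✓ 011101✓ 011110✓ 011111✓ 100010✓ 100101✓ 100110✓ 100111✓ 101001✓ 101110✓ 110010✓ 110011✓ 110101✓ 110110✓ 111110✓
Round 1: -00010 -00111 -01001 -11110 0-1101 0000-0 001-01 0111-1 01111- 1-0010✓ 1-0101 1-0110✓ 1-1110✓ 10-110✓ 100-10✓ 1001-1 10011- 11-110✓ 110-10✓ 11001-
Round 2: 1--110 1-0-10
PIs = {-00010, -00111, -01001, -11110, 0-1101, 0000-0, 001-01, 0111-1, 01111-, 1--110, 1-0-10, 1-0101, 1001-1, 10011-, 11001-}
Coverage chart:
  m0: 0000-0 ←essential
  m7: -00111 ←essential
  m9: -01001,001-01
  m13: 0-1101,001-01
  m29: 0-1101,0111-1
  m34: -00010,1-0-10
  m37: 1-0101,1001-1
  m38: 1--110,1-0-10,10011-
  m39: -00111,1001-1,10011-
  m41: -01001 ←essential
  m46: 1--110 ←essential
  m51: 11001- ←essential
  m53: 1-0101 ←essential
  m54: 1--110,1-0-10
  m62: -11110,1--110
Essential: -00111, -01001, 0000-0, 1--110, 1-0101, 11001-
Petrick residual → -00010, 0-1101
Min cover (8 terms): b'c'd'ef' + b'c'def + b'cd'e'f + a'cde'f + a'b'c'd'f' + adef' + ac'de'f + abc'd'e

8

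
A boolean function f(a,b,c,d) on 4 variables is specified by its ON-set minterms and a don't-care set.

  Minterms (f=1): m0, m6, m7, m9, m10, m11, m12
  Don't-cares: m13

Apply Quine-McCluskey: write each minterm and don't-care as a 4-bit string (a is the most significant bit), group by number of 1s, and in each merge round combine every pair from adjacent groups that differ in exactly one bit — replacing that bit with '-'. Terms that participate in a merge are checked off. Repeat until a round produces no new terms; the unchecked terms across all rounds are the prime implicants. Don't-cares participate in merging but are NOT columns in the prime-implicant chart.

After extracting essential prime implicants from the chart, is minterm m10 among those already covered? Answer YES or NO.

Round 0: 0000 0110✓ 0111✓ 1001✓ 1010✓ 1011✓ 1100✓ 1101✓
Round 1: 011- 1-01 10-1 101- 110-
PIs = {0000, 011-, 1-01, 10-1, 101-, 110-}
Coverage chart:
  m0: 0000 ←essential
  m6: 011- ←essential
  m7: 011- ←essential
  m9: 1-01,10-1
  m10: 101- ←essential
  m11: 10-1,101-
  m12: 110- ←essential
Essential: 0000, 011-, 101-, 110-

YES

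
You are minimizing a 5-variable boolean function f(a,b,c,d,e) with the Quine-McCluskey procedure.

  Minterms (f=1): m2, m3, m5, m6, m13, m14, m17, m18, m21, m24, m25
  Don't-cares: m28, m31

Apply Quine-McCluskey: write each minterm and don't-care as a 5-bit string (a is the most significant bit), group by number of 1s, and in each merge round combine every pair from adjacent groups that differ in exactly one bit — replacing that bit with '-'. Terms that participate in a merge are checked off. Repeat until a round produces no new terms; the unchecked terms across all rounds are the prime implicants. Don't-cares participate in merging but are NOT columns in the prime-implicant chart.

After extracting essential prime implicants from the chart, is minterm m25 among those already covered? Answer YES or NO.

NO

Round 0: 00010✓ 00011✓ 00101✓ 00110✓ 01101✓ 01110✓ 10001✓ 10010✓ 10101✓ 11000✓ 11001✓ 11100✓ 11111
Round 1: -0010 -0101 0-101 0-110 00-10 0001- 1-001 10-01 11-00 1100-
PIs = {-0010, -0101, 0-101, 0-110, 00-10, 0001-, 1-001, 10-01, 11-00, 1100-, 11111}
Coverage chart:
  m2: -0010,00-10,0001-
  m3: 0001- ←essential
  m5: -0101,0-101
  m6: 0-110,00-10
  m13: 0-101 ←essential
  m14: 0-110 ←essential
  m17: 1-001,10-01
  m18: -0010 ←essential
  m21: -0101,10-01
  m24: 11-00,1100-
  m25: 1-001,1100-
Essential: -0010, 0-101, 0-110, 0001-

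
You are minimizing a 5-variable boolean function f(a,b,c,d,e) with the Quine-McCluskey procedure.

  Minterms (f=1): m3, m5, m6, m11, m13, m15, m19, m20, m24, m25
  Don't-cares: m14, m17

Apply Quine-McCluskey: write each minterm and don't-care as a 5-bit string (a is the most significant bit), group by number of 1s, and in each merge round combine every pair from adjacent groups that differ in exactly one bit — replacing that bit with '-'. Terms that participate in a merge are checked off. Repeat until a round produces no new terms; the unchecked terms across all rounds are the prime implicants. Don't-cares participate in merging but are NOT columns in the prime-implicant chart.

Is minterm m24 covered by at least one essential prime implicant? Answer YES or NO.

size-2^0 implicants → 00011(✓)  00101(✓)  00110(✓)  01011(✓)  01101(✓)  01110(✓)  01111(✓)  10001(✓)  10011(✓)  10100  11000(✓)  11001(✓)
size-2^1 implicants → -0011  0-011  0-101  0-110  01-11  011-1  0111-  1-001  100-1  1100-
Unchecked terms (primes): -0011, 0-011, 0-101, 0-110, 01-11, 011-1, 0111-, 1-001, 100-1, 10100, 1100-
Minterm coverage:
  m3 ⊆ -0011,0-011
  m5 ⊆ 0-101 [E]
  m6 ⊆ 0-110 [E]
  m11 ⊆ 0-011,01-11
  m13 ⊆ 0-101,011-1
  m15 ⊆ 01-11,011-1,0111-
  m19 ⊆ -0011,100-1
  m20 ⊆ 10100 [E]
  m24 ⊆ 1100- [E]
  m25 ⊆ 1-001,1100-
E = {0-101, 0-110, 10100, 1100-}

YES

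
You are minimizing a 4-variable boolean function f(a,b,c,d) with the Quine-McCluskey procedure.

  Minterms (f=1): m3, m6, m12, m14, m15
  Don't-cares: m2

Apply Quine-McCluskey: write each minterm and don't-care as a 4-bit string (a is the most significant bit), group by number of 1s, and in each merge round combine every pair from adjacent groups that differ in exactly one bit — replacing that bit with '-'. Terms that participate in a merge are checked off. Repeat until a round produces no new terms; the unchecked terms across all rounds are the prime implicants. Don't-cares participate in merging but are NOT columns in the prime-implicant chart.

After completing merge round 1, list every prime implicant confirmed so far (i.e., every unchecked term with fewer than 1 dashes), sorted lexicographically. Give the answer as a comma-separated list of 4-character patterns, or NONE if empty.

NONE

size-2^0 implicants → 0010(✓)  0011(✓)  0110(✓)  1100(✓)  1110(✓)  1111(✓)
size-2^1 implicants → -110  0-10  001-  11-0  111-
Unchecked terms (primes): -110, 0-10, 001-, 11-0, 111-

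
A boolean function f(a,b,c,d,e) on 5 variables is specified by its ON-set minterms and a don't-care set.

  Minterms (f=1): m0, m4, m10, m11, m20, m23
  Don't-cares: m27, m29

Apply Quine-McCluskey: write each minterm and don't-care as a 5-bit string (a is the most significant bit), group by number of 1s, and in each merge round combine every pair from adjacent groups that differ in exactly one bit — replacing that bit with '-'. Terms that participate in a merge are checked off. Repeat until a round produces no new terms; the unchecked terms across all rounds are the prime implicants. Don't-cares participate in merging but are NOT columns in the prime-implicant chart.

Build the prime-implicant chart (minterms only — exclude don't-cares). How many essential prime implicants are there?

Round 0: 00000✓ 00100✓ 01010✓ 01011✓ 10100✓ 10111 11011✓ 11101
Round 1: -0100 -1011 00-00 0101-
PIs = {-0100, -1011, 00-00, 0101-, 10111, 11101}
Coverage chart:
  m0: 00-00 ←essential
  m4: -0100,00-00
  m10: 0101- ←essential
  m11: -1011,0101-
  m20: -0100 ←essential
  m23: 10111 ←essential
Essential: -0100, 00-00, 0101-, 10111

4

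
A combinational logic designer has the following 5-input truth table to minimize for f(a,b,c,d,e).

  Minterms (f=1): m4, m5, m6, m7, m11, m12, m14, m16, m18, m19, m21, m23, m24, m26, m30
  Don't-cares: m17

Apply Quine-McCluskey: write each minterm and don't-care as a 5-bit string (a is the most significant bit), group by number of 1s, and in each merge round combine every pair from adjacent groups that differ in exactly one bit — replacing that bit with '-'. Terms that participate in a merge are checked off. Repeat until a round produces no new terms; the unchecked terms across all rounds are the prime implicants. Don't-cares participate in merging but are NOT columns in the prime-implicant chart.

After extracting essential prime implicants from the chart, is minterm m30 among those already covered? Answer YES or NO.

[col 0] 00100*, 00101*, 00110*, 00111*, 01011, 01100*, 01110*, 10000*, 10001*, 10010*, 10011*, 10101*, 10111*, 11000*, 11010*, 11110*
[col 1] -0101*, -0111*, -1110, 0-100*, 0-110*, 001-0*, 001-1*, 0010-*, 0011-*, 011-0*, 1-000*, 1-010*, 10-01*, 10-11*, 100-0*, 100-1*, 1000-*, 1001-*, 101-1*, 11-10, 110-0*
[col 2] -01-1, 0-1-0, 001--, 1-0-0, 10--1, 100--
Prime implicants: -01-1, -1110, 0-1-0, 001--, 01011, 1-0-0, 10--1, 100--, 11-10
PI chart (minterm → PIs covering it):
  4 | 0-1-0,001--
  5 | -01-1,001--
  6 | 0-1-0,001--
  7 | -01-1,001--
  11 | 01011  (sole → essential)
  12 | 0-1-0  (sole → essential)
  14 | -1110,0-1-0
  16 | 1-0-0,100--
  18 | 1-0-0,100--
  19 | 10--1,100--
  21 | -01-1,10--1
  23 | -01-1,10--1
  24 | 1-0-0  (sole → essential)
  26 | 1-0-0,11-10
  30 | -1110,11-10
Essential prime implicants: 0-1-0, 01011, 1-0-0

NO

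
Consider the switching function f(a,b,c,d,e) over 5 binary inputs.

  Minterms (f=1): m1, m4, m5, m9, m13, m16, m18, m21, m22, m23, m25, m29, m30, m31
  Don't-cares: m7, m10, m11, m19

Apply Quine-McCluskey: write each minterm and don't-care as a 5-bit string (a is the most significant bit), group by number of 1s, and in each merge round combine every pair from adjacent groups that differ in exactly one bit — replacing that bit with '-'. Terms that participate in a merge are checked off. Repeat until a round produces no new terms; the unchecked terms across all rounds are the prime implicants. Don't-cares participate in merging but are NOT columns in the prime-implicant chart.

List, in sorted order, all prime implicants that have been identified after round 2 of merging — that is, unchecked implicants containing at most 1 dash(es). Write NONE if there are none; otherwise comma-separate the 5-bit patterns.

0010-, 010-1, 0101-, 100-0

size-2^0 implicants → 00001(✓)  00100(✓)  00101(✓)  00111(✓)  01001(✓)  01010(✓)  01011(✓)  01101(✓)  10000(✓)  10010(✓)  10011(✓)  10101(✓)  10110(✓)  10111(✓)  11001(✓)  11101(✓)  11110(✓)  11111(✓)
size-2^1 implicants → -0101(✓)  -0111(✓)  -1001(✓)  -1101(✓)  0-001(✓)  0-101(✓)  00-01(✓)  001-1(✓)  0010-  01-01(✓)  010-1  0101-  1-101(✓)  1-110(✓)  1-111(✓)  10-10(✓)  10-11(✓)  100-0  1001-(✓)  101-1(✓)  1011-(✓)  11-01(✓)  111-1(✓)  1111-(✓)
size-2^2 implicants → --101  -01-1  -1-01  0--01  1-1-1  1-11-  10-1-
Unchecked terms (primes): --101, -01-1, -1-01, 0--01, 0010-, 010-1, 0101-, 1-1-1, 1-11-, 10-1-, 100-0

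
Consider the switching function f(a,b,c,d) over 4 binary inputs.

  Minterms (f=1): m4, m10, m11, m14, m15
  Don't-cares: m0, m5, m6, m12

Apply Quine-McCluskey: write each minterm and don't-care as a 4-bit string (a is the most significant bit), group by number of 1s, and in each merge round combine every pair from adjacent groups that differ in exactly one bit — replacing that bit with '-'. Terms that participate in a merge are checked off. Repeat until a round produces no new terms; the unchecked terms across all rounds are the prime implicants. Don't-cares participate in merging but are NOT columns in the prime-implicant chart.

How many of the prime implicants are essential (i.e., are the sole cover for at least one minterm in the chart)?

1

[col 0] 0000*, 0100*, 0101*, 0110*, 1010*, 1011*, 1100*, 1110*, 1111*
[col 1] -100*, -110*, 0-00, 01-0*, 010-, 1-10*, 1-11*, 101-*, 11-0*, 111-*
[col 2] -1-0, 1-1-
Prime implicants: -1-0, 0-00, 010-, 1-1-
PI chart (minterm → PIs covering it):
  4 | -1-0,0-00,010-
  10 | 1-1-  (sole → essential)
  11 | 1-1-  (sole → essential)
  14 | -1-0,1-1-
  15 | 1-1-  (sole → essential)
Essential prime implicants: 1-1-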